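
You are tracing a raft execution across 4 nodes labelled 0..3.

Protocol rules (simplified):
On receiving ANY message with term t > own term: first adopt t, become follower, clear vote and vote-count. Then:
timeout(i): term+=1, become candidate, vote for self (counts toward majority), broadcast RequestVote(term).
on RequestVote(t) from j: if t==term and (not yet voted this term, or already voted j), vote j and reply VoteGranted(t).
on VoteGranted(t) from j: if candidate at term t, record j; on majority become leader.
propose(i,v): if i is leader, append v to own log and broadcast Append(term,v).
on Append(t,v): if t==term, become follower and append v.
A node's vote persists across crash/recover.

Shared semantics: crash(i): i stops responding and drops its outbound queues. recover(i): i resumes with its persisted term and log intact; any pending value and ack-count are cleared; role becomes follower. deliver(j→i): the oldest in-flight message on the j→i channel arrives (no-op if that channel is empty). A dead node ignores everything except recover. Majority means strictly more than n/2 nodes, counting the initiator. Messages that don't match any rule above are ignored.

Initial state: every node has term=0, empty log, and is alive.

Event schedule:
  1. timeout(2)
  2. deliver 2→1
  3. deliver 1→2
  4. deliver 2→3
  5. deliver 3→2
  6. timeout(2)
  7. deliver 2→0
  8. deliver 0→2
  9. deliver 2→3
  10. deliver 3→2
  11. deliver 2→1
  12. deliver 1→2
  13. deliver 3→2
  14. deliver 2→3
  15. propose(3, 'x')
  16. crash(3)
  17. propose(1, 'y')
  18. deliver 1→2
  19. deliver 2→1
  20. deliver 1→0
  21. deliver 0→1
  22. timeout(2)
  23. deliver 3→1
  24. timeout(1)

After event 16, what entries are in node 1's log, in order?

empty

after 1 — timeout(2): n2:cand/t1/[-]
after 2 — deliver 2→1: n1:foll/t1/[-]
after 3 — deliver 1→2: ·
after 4 — deliver 2→3: n3:foll/t1/[-]
after 5 — deliver 3→2: n2:lead/t1/[-]
after 6 — timeout(2): n2:cand/t2/[-]
after 7 — deliver 2→0: n0:foll/t1/[-]
after 8 — deliver 0→2: ·
after 9 — deliver 2→3: n3:foll/t2/[-]
after 10 — deliver 3→2: ·
after 11 — deliver 2→1: n1:foll/t2/[-]
after 12 — deliver 1→2: n2:lead/t2/[-]
after 13 — deliver 3→2: ·
after 14 — deliver 2→3: ·
after 15 — propose(3,'x'): ·
after 16 — crash(3): n3:✗foll/t2/[-]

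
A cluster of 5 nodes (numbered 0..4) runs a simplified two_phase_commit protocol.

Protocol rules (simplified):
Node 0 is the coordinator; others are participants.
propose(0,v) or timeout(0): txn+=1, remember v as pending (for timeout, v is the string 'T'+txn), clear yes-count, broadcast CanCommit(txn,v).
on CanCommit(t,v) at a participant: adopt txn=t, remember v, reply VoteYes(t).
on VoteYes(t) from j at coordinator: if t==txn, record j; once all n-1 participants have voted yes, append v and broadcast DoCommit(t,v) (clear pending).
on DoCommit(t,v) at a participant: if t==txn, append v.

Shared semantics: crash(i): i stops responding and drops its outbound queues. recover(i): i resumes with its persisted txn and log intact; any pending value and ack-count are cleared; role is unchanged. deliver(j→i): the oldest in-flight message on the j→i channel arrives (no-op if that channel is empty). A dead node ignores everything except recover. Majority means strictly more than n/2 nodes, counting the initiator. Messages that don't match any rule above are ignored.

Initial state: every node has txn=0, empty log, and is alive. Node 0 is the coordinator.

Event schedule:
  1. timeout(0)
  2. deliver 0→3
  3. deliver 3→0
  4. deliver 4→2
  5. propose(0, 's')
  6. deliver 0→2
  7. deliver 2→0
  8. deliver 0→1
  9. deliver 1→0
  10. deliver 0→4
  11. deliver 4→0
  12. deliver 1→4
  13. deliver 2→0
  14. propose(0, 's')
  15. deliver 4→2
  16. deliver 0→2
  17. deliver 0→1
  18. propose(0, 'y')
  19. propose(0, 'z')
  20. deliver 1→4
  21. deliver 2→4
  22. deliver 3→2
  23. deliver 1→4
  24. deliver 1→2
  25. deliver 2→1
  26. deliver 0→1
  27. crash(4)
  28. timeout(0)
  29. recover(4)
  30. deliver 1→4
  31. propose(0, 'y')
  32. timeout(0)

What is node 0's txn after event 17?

step 1 timeout(0): 0={coor,t=1,log=-}
step 2 deliver 0→3: 3={part,t=1,log=-}
step 3 deliver 3→0: —
step 4 deliver 4→2: —
step 5 propose(0,'s'): 0={coor,t=2,log=-}
step 6 deliver 0→2: 2={part,t=1,log=-}
step 7 deliver 2→0: —
step 8 deliver 0→1: 1={part,t=1,log=-}
step 9 deliver 1→0: —
step 10 deliver 0→4: 4={part,t=1,log=-}
step 11 deliver 4→0: —
step 12 deliver 1→4: —
step 13 deliver 2→0: —
step 14 propose(0,'s'): 0={coor,t=3,log=-}
step 15 deliver 4→2: —
step 16 deliver 0→2: 2={part,t=2,log=-}
step 17 deliver 0→1: 1={part,t=2,log=-}

3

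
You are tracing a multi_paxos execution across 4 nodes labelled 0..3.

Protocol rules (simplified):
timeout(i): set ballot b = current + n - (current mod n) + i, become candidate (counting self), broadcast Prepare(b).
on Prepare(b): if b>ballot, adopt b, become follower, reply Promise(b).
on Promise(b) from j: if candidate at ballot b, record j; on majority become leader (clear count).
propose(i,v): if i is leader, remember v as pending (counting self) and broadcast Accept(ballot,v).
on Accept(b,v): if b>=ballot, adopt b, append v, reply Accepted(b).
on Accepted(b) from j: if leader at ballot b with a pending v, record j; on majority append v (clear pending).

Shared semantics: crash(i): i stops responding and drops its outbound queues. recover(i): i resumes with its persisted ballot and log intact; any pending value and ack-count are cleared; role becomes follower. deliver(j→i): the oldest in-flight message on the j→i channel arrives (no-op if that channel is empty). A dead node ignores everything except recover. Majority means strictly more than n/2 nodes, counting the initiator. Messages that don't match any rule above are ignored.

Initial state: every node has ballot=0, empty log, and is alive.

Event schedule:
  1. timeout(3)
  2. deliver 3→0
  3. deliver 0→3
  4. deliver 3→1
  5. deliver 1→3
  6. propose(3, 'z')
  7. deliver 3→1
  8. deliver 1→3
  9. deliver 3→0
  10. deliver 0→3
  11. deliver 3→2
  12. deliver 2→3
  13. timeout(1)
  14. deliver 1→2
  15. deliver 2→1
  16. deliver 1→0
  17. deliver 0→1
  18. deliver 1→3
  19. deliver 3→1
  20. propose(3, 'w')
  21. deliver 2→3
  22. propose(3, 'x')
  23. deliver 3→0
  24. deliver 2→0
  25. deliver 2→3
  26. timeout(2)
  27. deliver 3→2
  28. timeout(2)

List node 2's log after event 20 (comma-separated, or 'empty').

after 1 — timeout(3): n3:cand/b7/[-]
after 2 — deliver 3→0: n0:foll/b7/[-]
after 3 — deliver 0→3: ·
after 4 — deliver 3→1: n1:foll/b7/[-]
after 5 — deliver 1→3: n3:lead/b7/[-]
after 6 — propose(3,'z'): ·
after 7 — deliver 3→1: n1:foll/b7/[z]
after 8 — deliver 1→3: ·
after 9 — deliver 3→0: n0:foll/b7/[z]
after 10 — deliver 0→3: n3:lead/b7/[z]
after 11 — deliver 3→2: n2:foll/b7/[-]
after 12 — deliver 2→3: ·
after 13 — timeout(1): n1:cand/b9/[z]
after 14 — deliver 1→2: n2:foll/b9/[-]
after 15 — deliver 2→1: ·
after 16 — deliver 1→0: n0:foll/b9/[z]
after 17 — deliver 0→1: n1:lead/b9/[z]
after 18 — deliver 1→3: n3:foll/b9/[z]
after 19 — deliver 3→1: ·
after 20 — propose(3,'w'): ·

empty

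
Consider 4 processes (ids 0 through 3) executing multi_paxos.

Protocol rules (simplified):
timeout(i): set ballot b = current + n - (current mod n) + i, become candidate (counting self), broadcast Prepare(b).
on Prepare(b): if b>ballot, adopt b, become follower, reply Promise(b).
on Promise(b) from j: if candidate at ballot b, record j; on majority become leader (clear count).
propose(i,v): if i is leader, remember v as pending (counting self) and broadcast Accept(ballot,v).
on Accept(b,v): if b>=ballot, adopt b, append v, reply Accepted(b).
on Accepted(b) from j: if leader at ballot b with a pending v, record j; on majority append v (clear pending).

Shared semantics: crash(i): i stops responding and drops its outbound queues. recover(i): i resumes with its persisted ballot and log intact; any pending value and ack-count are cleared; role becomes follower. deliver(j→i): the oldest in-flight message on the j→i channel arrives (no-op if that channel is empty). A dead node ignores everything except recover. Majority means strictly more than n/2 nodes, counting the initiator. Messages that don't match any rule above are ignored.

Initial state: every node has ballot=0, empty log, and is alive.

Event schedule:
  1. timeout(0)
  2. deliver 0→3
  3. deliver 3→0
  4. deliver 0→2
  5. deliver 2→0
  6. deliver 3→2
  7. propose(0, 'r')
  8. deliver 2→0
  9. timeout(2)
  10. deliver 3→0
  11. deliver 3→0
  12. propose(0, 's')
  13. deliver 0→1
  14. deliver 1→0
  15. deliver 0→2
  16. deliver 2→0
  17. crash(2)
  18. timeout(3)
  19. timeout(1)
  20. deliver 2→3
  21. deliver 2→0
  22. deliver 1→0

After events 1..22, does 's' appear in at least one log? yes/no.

no

step 1 timeout(0): 0={cand,b=4,log=-}
step 2 deliver 0→3: 3={foll,b=4,log=-}
step 3 deliver 3→0: —
step 4 deliver 0→2: 2={foll,b=4,log=-}
step 5 deliver 2→0: 0={lead,b=4,log=-}
step 6 deliver 3→2: —
step 7 propose(0,'r'): —
step 8 deliver 2→0: —
step 9 timeout(2): 2={cand,b=10,log=-}
step 10 deliver 3→0: —
step 11 deliver 3→0: —
step 12 propose(0,'s'): —
step 13 deliver 0→1: 1={foll,b=4,log=-}
step 14 deliver 1→0: —
step 15 deliver 0→2: —
step 16 deliver 2→0: 0={foll,b=10,log=-}
step 17 crash(2): 2={✗cand,b=10,log=-}
step 18 timeout(3): 3={cand,b=11,log=-}
step 19 timeout(1): 1={cand,b=9,log=-}
step 20 deliver 2→3: —
step 21 deliver 2→0: —
step 22 deliver 1→0: —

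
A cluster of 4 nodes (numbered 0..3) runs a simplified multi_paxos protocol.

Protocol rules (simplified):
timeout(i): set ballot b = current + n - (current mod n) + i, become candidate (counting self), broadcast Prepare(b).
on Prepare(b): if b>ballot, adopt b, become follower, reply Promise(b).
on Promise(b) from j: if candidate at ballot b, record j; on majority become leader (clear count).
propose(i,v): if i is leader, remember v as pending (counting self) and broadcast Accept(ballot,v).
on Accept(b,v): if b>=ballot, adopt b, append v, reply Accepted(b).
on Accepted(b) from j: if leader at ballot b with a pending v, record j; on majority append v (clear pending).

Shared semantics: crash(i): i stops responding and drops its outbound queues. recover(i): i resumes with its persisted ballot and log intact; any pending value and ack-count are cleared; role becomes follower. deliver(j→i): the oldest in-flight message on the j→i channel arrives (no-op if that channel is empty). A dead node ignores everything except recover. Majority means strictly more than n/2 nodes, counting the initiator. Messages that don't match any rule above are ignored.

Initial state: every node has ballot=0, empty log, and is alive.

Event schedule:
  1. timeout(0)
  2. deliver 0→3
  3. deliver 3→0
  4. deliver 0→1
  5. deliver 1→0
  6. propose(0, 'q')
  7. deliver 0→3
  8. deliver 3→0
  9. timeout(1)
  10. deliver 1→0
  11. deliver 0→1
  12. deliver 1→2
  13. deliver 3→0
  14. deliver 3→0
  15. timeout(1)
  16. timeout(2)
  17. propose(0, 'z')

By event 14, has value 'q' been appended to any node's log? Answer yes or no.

1. timeout(0):  <0:cand b4 ->
2. deliver 0→3:  <3:foll b4 ->
3. deliver 3→0:  nop
4. deliver 0→1:  <1:foll b4 ->
5. deliver 1→0:  <0:lead b4 ->
6. propose(0,'q'):  nop
7. deliver 0→3:  <3:foll b4 q>
8. deliver 3→0:  nop
9. timeout(1):  <1:cand b9 ->
10. deliver 1→0:  <0:foll b9 ->
11. deliver 0→1:  nop
12. deliver 1→2:  <2:foll b9 ->
13. deliver 3→0:  nop
14. deliver 3→0:  nop

yes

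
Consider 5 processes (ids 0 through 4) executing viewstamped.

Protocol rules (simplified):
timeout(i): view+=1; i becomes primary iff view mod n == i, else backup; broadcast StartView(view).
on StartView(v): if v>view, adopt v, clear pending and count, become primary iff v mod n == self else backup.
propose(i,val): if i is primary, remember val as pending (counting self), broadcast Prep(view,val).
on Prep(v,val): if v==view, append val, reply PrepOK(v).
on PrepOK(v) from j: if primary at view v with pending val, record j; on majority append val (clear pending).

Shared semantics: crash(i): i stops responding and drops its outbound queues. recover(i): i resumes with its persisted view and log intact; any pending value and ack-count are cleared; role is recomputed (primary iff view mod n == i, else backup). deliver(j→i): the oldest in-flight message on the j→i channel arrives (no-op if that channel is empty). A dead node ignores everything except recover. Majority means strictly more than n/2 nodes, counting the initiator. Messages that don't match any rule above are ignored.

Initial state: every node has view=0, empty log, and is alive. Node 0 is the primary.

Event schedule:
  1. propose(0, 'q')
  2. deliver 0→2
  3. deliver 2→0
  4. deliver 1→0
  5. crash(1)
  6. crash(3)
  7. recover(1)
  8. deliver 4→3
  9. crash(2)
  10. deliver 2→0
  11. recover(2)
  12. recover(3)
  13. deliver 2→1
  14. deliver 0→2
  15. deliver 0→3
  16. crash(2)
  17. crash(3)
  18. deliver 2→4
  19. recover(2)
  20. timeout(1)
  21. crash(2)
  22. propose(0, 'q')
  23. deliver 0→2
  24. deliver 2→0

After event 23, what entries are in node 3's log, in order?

q

step 1 propose(0,'q'): —
step 2 deliver 0→2: 2={back,v=0,log=q}
step 3 deliver 2→0: —
step 4 deliver 1→0: —
step 5 crash(1): 1={✗back,v=0,log=-}
step 6 crash(3): 3={✗back,v=0,log=-}
step 7 recover(1): 1={back,v=0,log=-}
step 8 deliver 4→3: —
step 9 crash(2): 2={✗back,v=0,log=q}
step 10 deliver 2→0: —
step 11 recover(2): 2={back,v=0,log=q}
step 12 recover(3): 3={back,v=0,log=-}
step 13 deliver 2→1: —
step 14 deliver 0→2: —
step 15 deliver 0→3: 3={back,v=0,log=q}
step 16 crash(2): 2={✗back,v=0,log=q}
step 17 crash(3): 3={✗back,v=0,log=q}
step 18 deliver 2→4: —
step 19 recover(2): 2={back,v=0,log=q}
step 20 timeout(1): 1={prim,v=1,log=-}
step 21 crash(2): 2={✗back,v=0,log=q}
step 22 propose(0,'q'): —
step 23 deliver 0→2: —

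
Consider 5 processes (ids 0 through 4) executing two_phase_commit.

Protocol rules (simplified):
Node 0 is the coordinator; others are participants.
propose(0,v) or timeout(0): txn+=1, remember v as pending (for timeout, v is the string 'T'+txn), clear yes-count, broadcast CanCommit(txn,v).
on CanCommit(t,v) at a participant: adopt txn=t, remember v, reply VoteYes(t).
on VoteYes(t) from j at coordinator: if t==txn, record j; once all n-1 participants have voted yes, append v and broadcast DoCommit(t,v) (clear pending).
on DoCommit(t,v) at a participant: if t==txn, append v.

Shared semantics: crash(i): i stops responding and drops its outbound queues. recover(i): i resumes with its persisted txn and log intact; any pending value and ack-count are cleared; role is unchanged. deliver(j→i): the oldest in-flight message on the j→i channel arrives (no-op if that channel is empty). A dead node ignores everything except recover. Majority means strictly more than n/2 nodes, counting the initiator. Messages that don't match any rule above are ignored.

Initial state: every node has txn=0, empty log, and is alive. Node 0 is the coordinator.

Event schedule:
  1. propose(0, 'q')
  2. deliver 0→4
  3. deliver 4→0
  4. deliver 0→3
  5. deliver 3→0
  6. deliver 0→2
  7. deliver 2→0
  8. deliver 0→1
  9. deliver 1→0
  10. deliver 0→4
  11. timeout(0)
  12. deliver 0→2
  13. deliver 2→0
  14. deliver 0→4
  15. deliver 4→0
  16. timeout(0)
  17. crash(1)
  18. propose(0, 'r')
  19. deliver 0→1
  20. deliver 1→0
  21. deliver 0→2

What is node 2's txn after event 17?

e1 propose(0,'q'): 0[coor,t=1,-]
e2 deliver 0→4: 4[part,t=1,-]
e3 deliver 4→0: ·
e4 deliver 0→3: 3[part,t=1,-]
e5 deliver 3→0: ·
e6 deliver 0→2: 2[part,t=1,-]
e7 deliver 2→0: ·
e8 deliver 0→1: 1[part,t=1,-]
e9 deliver 1→0: 0[coor,t=1,q]
e10 deliver 0→4: 4[part,t=1,q]
e11 timeout(0): 0[coor,t=2,q]
e12 deliver 0→2: 2[part,t=1,q]
e13 deliver 2→0: ·
e14 deliver 0→4: 4[part,t=2,q]
e15 deliver 4→0: ·
e16 timeout(0): 0[coor,t=3,q]
e17 crash(1): 1[✗part,t=1,-]

1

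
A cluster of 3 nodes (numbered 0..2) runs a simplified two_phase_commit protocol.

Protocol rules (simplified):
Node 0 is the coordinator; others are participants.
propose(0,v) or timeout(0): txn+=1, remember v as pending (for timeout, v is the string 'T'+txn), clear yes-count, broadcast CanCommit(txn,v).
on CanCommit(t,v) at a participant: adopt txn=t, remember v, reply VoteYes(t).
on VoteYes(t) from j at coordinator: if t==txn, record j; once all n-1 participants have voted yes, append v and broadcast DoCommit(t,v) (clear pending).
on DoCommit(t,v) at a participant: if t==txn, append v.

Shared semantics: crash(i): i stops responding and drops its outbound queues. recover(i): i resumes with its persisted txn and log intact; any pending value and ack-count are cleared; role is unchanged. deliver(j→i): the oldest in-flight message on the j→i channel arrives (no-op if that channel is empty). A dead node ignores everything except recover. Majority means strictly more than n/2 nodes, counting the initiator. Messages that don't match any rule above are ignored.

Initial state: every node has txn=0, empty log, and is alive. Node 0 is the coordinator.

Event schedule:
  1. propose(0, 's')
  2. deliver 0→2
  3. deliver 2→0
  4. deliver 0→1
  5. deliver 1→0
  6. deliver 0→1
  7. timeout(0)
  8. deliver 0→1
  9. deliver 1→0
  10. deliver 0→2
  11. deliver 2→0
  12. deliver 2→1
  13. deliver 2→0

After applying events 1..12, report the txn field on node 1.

2

1. propose(0,'s'):  <0:coor t1 ->
2. deliver 0→2:  <2:part t1 ->
3. deliver 2→0:  nop
4. deliver 0→1:  <1:part t1 ->
5. deliver 1→0:  <0:coor t1 s>
6. deliver 0→1:  <1:part t1 s>
7. timeout(0):  <0:coor t2 s>
8. deliver 0→1:  <1:part t2 s>
9. deliver 1→0:  nop
10. deliver 0→2:  <2:part t1 s>
11. deliver 2→0:  nop
12. deliver 2→1:  nop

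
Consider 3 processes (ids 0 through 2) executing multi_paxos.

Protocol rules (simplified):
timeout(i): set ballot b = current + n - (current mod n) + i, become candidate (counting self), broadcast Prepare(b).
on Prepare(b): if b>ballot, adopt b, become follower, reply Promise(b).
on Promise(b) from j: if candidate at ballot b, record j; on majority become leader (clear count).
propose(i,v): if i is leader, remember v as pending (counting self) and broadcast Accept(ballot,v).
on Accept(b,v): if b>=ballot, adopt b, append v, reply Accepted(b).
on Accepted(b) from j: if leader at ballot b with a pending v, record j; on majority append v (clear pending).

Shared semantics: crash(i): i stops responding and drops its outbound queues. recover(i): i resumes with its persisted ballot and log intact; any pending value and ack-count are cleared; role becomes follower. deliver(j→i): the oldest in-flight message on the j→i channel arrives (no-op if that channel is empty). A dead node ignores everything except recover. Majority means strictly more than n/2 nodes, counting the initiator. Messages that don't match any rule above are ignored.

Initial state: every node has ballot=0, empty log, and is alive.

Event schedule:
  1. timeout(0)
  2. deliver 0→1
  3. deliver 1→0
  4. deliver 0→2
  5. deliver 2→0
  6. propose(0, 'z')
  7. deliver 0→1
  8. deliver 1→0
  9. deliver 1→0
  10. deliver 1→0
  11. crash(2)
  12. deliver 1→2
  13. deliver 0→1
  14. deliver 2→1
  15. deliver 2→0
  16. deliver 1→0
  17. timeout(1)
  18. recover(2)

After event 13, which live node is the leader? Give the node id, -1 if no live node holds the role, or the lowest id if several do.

0

[1] timeout(0) → N0(cand b3 [-])
[2] deliver 0→1 → N1(foll b3 [-])
[3] deliver 1→0 → N0(lead b3 [-])
[4] deliver 0→2 → N2(foll b3 [-])
[5] deliver 2→0 → ∅
[6] propose(0,'z') → ∅
[7] deliver 0→1 → N1(foll b3 [z])
[8] deliver 1→0 → N0(lead b3 [z])
[9] deliver 1→0 → ∅
[10] deliver 1→0 → ∅
[11] crash(2) → N2(✗foll b3 [-])
[12] deliver 1→2 → ∅
[13] deliver 0→1 → ∅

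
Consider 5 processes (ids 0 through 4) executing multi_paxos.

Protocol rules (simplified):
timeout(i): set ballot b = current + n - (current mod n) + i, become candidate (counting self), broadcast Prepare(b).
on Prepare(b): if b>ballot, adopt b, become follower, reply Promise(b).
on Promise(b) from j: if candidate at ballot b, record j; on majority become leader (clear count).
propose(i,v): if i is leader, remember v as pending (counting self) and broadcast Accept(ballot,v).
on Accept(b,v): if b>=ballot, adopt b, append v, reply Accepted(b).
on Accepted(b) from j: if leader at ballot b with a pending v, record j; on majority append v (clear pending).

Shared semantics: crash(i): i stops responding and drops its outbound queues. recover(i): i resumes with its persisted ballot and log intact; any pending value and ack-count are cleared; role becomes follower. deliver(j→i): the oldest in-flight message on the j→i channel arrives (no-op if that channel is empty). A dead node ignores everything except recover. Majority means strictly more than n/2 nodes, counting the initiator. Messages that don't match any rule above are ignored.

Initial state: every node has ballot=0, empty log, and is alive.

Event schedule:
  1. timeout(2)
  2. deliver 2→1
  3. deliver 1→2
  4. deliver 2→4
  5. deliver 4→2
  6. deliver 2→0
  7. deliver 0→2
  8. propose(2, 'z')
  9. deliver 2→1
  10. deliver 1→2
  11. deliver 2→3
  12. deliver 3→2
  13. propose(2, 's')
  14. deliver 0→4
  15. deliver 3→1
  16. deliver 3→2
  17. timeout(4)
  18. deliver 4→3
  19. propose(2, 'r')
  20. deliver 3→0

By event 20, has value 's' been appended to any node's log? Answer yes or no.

[1] timeout(2) → N2(cand b7 [-])
[2] deliver 2→1 → N1(foll b7 [-])
[3] deliver 1→2 → ∅
[4] deliver 2→4 → N4(foll b7 [-])
[5] deliver 4→2 → N2(lead b7 [-])
[6] deliver 2→0 → N0(foll b7 [-])
[7] deliver 0→2 → ∅
[8] propose(2,'z') → ∅
[9] deliver 2→1 → N1(foll b7 [z])
[10] deliver 1→2 → ∅
[11] deliver 2→3 → N3(foll b7 [-])
[12] deliver 3→2 → ∅
[13] propose(2,'s') → ∅
[14] deliver 0→4 → ∅
[15] deliver 3→1 → ∅
[16] deliver 3→2 → ∅
[17] timeout(4) → N4(cand b14 [-])
[18] deliver 4→3 → N3(foll b14 [-])
[19] propose(2,'r') → ∅
[20] deliver 3→0 → ∅

no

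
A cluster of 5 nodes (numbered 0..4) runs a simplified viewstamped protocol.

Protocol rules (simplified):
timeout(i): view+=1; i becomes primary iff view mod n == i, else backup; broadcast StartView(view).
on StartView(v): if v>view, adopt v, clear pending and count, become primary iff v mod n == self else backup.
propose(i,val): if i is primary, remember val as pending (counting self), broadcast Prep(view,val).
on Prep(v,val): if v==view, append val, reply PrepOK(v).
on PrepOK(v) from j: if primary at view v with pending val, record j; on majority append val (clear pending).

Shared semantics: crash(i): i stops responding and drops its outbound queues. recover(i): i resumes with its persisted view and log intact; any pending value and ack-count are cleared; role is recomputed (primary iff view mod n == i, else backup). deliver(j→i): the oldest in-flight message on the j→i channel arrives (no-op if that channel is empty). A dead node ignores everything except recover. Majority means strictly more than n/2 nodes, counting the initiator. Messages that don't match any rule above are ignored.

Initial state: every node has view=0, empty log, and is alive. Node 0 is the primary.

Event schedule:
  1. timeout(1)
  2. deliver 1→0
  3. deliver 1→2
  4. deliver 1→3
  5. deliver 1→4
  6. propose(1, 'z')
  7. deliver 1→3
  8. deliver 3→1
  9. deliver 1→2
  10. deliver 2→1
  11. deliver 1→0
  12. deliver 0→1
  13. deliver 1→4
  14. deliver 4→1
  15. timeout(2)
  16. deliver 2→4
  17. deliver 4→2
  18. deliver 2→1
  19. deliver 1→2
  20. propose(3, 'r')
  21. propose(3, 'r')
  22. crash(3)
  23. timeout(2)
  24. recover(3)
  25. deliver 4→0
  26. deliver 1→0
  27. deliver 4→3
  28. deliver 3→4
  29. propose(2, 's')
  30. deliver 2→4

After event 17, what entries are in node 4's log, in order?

z

after 1 — timeout(1): n1:prim/v1/[-]
after 2 — deliver 1→0: n0:back/v1/[-]
after 3 — deliver 1→2: n2:back/v1/[-]
after 4 — deliver 1→3: n3:back/v1/[-]
after 5 — deliver 1→4: n4:back/v1/[-]
after 6 — propose(1,'z'): ·
after 7 — deliver 1→3: n3:back/v1/[z]
after 8 — deliver 3→1: ·
after 9 — deliver 1→2: n2:back/v1/[z]
after 10 — deliver 2→1: n1:prim/v1/[z]
after 11 — deliver 1→0: n0:back/v1/[z]
after 12 — deliver 0→1: ·
after 13 — deliver 1→4: n4:back/v1/[z]
after 14 — deliver 4→1: ·
after 15 — timeout(2): n2:prim/v2/[z]
after 16 — deliver 2→4: n4:back/v2/[z]
after 17 — deliver 4→2: ·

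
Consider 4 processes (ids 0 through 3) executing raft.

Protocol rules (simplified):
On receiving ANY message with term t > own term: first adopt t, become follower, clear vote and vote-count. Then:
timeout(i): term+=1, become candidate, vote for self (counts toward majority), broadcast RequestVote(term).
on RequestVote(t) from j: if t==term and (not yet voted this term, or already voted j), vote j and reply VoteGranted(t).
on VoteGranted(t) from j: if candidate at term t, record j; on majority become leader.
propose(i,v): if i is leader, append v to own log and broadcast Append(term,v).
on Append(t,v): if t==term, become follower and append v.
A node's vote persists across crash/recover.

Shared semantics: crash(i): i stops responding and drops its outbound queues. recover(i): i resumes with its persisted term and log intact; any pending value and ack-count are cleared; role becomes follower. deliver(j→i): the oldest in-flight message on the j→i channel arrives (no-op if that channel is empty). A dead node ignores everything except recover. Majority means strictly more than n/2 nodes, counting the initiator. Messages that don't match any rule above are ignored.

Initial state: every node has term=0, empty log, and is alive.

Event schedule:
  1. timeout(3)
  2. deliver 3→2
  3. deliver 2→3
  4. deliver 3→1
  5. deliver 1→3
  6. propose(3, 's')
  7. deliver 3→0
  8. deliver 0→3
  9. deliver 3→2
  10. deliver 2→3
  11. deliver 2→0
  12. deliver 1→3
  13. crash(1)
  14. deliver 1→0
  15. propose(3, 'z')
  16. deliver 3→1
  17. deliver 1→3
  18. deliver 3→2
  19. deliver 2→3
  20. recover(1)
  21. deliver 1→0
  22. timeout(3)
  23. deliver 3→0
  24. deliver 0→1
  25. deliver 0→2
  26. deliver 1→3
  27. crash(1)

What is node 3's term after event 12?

after 1 — timeout(3): n3:cand/t1/[-]
after 2 — deliver 3→2: n2:foll/t1/[-]
after 3 — deliver 2→3: ·
after 4 — deliver 3→1: n1:foll/t1/[-]
after 5 — deliver 1→3: n3:lead/t1/[-]
after 6 — propose(3,'s'): n3:lead/t1/[s]
after 7 — deliver 3→0: n0:foll/t1/[-]
after 8 — deliver 0→3: ·
after 9 — deliver 3→2: n2:foll/t1/[s]
after 10 — deliver 2→3: ·
after 11 — deliver 2→0: ·
after 12 — deliver 1→3: ·

1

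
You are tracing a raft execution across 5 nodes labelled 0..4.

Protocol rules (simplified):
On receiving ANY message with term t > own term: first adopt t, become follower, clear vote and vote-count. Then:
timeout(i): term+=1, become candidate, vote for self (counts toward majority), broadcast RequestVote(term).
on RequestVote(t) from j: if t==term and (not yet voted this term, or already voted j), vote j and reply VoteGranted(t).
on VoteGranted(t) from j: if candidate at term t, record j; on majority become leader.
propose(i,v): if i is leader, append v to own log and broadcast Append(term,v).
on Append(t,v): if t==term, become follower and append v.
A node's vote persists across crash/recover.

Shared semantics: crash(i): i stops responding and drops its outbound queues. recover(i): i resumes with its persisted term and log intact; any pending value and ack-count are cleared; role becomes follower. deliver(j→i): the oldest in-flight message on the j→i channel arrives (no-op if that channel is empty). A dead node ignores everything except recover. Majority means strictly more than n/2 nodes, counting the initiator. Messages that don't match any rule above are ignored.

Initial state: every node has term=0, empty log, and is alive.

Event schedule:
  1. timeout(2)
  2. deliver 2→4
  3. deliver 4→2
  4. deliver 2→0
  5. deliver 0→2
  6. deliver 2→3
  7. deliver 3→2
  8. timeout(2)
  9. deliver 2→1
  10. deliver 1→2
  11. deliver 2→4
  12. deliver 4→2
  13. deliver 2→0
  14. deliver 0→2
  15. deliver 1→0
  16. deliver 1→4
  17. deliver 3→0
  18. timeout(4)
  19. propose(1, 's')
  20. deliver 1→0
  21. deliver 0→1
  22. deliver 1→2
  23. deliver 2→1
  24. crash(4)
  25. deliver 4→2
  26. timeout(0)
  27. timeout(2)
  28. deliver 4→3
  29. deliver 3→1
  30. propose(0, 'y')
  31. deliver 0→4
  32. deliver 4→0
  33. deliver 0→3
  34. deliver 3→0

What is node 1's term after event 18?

[1] timeout(2) → N2(cand t1 [-])
[2] deliver 2→4 → N4(foll t1 [-])
[3] deliver 4→2 → ∅
[4] deliver 2→0 → N0(foll t1 [-])
[5] deliver 0→2 → N2(lead t1 [-])
[6] deliver 2→3 → N3(foll t1 [-])
[7] deliver 3→2 → ∅
[8] timeout(2) → N2(cand t2 [-])
[9] deliver 2→1 → N1(foll t1 [-])
[10] deliver 1→2 → ∅
[11] deliver 2→4 → N4(foll t2 [-])
[12] deliver 4→2 → ∅
[13] deliver 2→0 → N0(foll t2 [-])
[14] deliver 0→2 → N2(lead t2 [-])
[15] deliver 1→0 → ∅
[16] deliver 1→4 → ∅
[17] deliver 3→0 → ∅
[18] timeout(4) → N4(cand t3 [-])

1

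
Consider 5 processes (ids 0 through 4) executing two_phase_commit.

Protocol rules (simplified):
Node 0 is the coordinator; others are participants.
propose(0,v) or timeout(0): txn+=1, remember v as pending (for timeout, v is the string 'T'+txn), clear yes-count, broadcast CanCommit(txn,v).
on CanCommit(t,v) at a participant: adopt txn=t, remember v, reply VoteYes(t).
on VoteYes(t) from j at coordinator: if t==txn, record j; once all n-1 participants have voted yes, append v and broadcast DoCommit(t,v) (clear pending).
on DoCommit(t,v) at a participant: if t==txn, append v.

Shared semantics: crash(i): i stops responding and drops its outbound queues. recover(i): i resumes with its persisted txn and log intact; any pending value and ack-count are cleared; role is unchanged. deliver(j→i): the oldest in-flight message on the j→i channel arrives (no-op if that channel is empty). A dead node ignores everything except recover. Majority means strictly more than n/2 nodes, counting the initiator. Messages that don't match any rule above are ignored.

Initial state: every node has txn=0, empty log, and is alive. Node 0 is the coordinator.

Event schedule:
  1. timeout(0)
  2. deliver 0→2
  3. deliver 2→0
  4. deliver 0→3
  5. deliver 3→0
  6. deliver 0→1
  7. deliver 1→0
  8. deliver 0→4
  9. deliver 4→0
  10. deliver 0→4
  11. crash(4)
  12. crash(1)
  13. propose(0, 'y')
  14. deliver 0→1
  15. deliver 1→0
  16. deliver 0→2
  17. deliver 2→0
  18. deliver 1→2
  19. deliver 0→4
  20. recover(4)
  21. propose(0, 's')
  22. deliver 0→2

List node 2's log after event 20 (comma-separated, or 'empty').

T1

e1 timeout(0): 0[coor,t=1,-]
e2 deliver 0→2: 2[part,t=1,-]
e3 deliver 2→0: ·
e4 deliver 0→3: 3[part,t=1,-]
e5 deliver 3→0: ·
e6 deliver 0→1: 1[part,t=1,-]
e7 deliver 1→0: ·
e8 deliver 0→4: 4[part,t=1,-]
e9 deliver 4→0: 0[coor,t=1,T1]
e10 deliver 0→4: 4[part,t=1,T1]
e11 crash(4): 4[✗part,t=1,T1]
e12 crash(1): 1[✗part,t=1,-]
e13 propose(0,'y'): 0[coor,t=2,T1]
e14 deliver 0→1: ·
e15 deliver 1→0: ·
e16 deliver 0→2: 2[part,t=1,T1]
e17 deliver 2→0: ·
e18 deliver 1→2: ·
e19 deliver 0→4: ·
e20 recover(4): 4[part,t=1,T1]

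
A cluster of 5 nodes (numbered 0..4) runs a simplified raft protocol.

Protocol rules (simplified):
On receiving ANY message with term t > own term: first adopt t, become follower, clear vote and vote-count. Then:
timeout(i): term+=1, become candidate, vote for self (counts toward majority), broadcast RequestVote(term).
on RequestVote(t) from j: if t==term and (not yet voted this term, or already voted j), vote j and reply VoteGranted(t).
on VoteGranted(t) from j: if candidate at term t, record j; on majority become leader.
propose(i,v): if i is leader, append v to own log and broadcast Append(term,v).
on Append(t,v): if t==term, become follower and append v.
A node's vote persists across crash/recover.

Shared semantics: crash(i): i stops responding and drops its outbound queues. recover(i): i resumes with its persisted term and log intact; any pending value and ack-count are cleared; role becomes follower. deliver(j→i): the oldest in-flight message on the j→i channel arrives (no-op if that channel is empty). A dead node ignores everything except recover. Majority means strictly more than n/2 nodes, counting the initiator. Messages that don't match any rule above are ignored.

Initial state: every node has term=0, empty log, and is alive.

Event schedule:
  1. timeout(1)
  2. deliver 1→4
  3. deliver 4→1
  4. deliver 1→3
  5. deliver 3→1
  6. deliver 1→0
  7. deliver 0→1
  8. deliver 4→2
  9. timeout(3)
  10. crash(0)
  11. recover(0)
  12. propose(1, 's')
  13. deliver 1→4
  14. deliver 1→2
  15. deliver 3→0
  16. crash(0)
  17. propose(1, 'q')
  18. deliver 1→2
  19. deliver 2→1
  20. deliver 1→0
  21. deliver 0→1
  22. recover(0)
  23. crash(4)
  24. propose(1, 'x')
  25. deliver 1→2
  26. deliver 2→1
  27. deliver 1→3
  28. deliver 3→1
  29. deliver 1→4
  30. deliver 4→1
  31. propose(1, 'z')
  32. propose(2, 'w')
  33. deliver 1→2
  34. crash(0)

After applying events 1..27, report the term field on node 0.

[1] timeout(1) → N1(cand t1 [-])
[2] deliver 1→4 → N4(foll t1 [-])
[3] deliver 4→1 → ∅
[4] deliver 1→3 → N3(foll t1 [-])
[5] deliver 3→1 → N1(lead t1 [-])
[6] deliver 1→0 → N0(foll t1 [-])
[7] deliver 0→1 → ∅
[8] deliver 4→2 → ∅
[9] timeout(3) → N3(cand t2 [-])
[10] crash(0) → N0(✗foll t1 [-])
[11] recover(0) → N0(foll t1 [-])
[12] propose(1,'s') → N1(lead t1 [s])
[13] deliver 1→4 → N4(foll t1 [s])
[14] deliver 1→2 → N2(foll t1 [-])
[15] deliver 3→0 → N0(foll t2 [-])
[16] crash(0) → N0(✗foll t2 [-])
[17] propose(1,'q') → N1(lead t1 [s,q])
[18] deliver 1→2 → N2(foll t1 [s])
[19] deliver 2→1 → ∅
[20] deliver 1→0 → ∅
[21] deliver 0→1 → ∅
[22] recover(0) → N0(foll t2 [-])
[23] crash(4) → N4(✗foll t1 [s])
[24] propose(1,'x') → N1(lead t1 [s,q,x])
[25] deliver 1→2 → N2(foll t1 [s,q])
[26] deliver 2→1 → ∅
[27] deliver 1→3 → ∅

2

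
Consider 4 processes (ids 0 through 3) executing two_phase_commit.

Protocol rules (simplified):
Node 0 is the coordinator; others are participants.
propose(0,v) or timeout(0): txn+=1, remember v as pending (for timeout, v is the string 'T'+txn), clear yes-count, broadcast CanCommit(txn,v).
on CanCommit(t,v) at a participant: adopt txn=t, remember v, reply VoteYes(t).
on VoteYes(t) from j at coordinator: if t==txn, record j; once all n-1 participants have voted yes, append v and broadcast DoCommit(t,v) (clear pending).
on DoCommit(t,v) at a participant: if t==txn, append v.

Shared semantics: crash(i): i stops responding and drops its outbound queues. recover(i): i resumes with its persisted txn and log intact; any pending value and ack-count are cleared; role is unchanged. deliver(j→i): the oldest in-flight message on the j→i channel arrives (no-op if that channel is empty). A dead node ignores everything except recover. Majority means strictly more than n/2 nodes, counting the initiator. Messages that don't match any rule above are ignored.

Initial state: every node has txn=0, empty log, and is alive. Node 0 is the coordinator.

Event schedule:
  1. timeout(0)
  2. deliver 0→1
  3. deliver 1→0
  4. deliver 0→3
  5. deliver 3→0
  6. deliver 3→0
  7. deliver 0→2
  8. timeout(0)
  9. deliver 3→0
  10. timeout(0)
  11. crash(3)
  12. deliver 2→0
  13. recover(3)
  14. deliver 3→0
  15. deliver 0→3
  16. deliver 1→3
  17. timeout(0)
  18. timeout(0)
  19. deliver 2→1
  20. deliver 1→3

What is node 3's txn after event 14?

1

1. timeout(0):  <0:coor t1 ->
2. deliver 0→1:  <1:part t1 ->
3. deliver 1→0:  nop
4. deliver 0→3:  <3:part t1 ->
5. deliver 3→0:  nop
6. deliver 3→0:  nop
7. deliver 0→2:  <2:part t1 ->
8. timeout(0):  <0:coor t2 ->
9. deliver 3→0:  nop
10. timeout(0):  <0:coor t3 ->
11. crash(3):  <3:✗part t1 ->
12. deliver 2→0:  nop
13. recover(3):  <3:part t1 ->
14. deliver 3→0:  nop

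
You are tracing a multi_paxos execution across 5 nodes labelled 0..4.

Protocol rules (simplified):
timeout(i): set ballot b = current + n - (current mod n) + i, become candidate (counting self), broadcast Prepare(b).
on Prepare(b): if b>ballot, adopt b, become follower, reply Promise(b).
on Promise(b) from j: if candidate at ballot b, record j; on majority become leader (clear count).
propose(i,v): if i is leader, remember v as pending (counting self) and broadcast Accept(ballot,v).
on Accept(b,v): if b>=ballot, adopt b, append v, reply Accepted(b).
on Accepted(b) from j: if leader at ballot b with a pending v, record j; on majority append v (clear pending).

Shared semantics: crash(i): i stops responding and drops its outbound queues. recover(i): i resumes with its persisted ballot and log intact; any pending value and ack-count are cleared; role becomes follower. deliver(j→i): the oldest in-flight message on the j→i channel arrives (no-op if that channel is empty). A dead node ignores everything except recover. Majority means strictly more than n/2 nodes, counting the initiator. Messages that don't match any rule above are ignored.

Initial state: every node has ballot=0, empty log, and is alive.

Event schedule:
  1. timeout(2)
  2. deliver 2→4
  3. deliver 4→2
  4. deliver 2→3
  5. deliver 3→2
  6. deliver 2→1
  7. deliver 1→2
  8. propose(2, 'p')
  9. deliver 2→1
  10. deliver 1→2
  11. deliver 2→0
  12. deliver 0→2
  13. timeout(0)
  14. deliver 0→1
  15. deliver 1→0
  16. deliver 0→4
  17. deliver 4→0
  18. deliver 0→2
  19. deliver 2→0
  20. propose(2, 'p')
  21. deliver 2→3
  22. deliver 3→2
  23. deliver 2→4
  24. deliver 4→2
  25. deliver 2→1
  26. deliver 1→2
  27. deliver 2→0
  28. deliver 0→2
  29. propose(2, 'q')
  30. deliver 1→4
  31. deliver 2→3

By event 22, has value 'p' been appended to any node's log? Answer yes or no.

yes

1. timeout(2):  <2:cand b7 ->
2. deliver 2→4:  <4:foll b7 ->
3. deliver 4→2:  nop
4. deliver 2→3:  <3:foll b7 ->
5. deliver 3→2:  <2:lead b7 ->
6. deliver 2→1:  <1:foll b7 ->
7. deliver 1→2:  nop
8. propose(2,'p'):  nop
9. deliver 2→1:  <1:foll b7 p>
10. deliver 1→2:  nop
11. deliver 2→0:  <0:foll b7 ->
12. deliver 0→2:  nop
13. timeout(0):  <0:cand b10 ->
14. deliver 0→1:  <1:foll b10 p>
15. deliver 1→0:  nop
16. deliver 0→4:  <4:foll b10 ->
17. deliver 4→0:  <0:lead b10 ->
18. deliver 0→2:  <2:foll b10 ->
19. deliver 2→0:  nop
20. propose(2,'p'):  nop
21. deliver 2→3:  <3:foll b7 p>
22. deliver 3→2:  nop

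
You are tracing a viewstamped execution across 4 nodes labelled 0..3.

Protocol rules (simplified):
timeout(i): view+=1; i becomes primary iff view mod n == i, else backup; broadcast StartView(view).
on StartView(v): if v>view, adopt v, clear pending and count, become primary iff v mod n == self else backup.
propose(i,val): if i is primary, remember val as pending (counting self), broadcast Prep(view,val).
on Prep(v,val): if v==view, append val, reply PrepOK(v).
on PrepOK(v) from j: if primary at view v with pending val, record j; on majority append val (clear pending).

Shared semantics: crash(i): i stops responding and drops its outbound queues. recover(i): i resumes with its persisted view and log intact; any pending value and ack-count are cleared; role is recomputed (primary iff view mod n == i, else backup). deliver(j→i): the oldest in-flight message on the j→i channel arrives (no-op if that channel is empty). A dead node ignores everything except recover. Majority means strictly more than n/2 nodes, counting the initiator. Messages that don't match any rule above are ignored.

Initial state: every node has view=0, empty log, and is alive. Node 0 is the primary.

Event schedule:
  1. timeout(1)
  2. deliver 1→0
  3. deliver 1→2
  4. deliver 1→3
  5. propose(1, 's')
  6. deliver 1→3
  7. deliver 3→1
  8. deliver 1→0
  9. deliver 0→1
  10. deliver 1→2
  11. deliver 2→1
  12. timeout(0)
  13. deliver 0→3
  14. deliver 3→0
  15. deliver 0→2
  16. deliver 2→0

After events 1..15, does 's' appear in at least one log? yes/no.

step 1 timeout(1): 1={prim,v=1,log=-}
step 2 deliver 1→0: 0={back,v=1,log=-}
step 3 deliver 1→2: 2={back,v=1,log=-}
step 4 deliver 1→3: 3={back,v=1,log=-}
step 5 propose(1,'s'): —
step 6 deliver 1→3: 3={back,v=1,log=s}
step 7 deliver 3→1: —
step 8 deliver 1→0: 0={back,v=1,log=s}
step 9 deliver 0→1: 1={prim,v=1,log=s}
step 10 deliver 1→2: 2={back,v=1,log=s}
step 11 deliver 2→1: —
step 12 timeout(0): 0={back,v=2,log=s}
step 13 deliver 0→3: 3={back,v=2,log=s}
step 14 deliver 3→0: —
step 15 deliver 0→2: 2={prim,v=2,log=s}

yes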